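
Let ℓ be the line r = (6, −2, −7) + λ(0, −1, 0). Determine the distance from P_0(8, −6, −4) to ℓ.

Direction vector d = (0, −1, 0).
AP = (2, −4, 3); AP·d = 4, |AP|² = 29, |d|² = 1.
distance² = |AP|² − (AP·d)²/|d|² = 29 − 16/1 = 13, so the distance is √13.

√13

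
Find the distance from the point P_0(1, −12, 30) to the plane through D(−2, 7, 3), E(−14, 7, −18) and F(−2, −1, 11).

11/9

DE = (−12, 0, −21) and DF = (0, −8, 8), so a normal is n = DE × DF = (−168, 96, 96).
Then n·(1, −12, 30) − 1296 = 264.
|n| = √(28224 + 9216 + 9216) = 216, so the distance is |264|/216 = 11/9.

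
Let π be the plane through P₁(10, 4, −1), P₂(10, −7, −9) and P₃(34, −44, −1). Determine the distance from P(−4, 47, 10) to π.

1/21

P₁P₂ = (0, −11, −8) and P₁P₃ = (24, −48, 0), so a normal is n = P₁P₂ × P₁P₃ = (−384, −192, 264).
Then n·(−4, 47, 10) − (−4872) = 24.
|n| = √(147456 + 36864 + 69696) = 504, so the distance is |24|/504 = 1/21.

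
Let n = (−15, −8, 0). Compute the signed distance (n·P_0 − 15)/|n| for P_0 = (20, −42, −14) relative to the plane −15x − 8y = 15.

n·P_0 − 15 = 21.
|n| = 17, so the signed distance is 21/17.

21/17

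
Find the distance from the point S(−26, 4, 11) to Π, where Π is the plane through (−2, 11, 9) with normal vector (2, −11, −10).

The plane has equation n·(r − (−2, 11, 9)) = 0, i.e. n·r = -215.
n = (2, −11, −10); n·P − (-215) = 9; |n| = 15; distance = 9/15 = 3/5.

3/5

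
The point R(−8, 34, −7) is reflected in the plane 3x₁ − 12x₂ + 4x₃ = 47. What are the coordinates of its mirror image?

With n = (3, −12, 4), the signed offset is (n·R − 47)/|n|² = -507/169 = -3.
R' = R − 2t·n = (−8, 34, −7) − (-6)·(3, −12, 4) = (10, −38, 17).

(10, -38, 17)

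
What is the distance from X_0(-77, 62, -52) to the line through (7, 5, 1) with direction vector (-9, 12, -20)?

3√346

Direction vector d = (-9, 12, -20).
AP = (-84, 57, -53), and AP × d = (-504, -1203, -495).
|AP × d|² = 1946250 and |d|² = 625, so the distance is √(1946250/625) = √3114 = 3√346.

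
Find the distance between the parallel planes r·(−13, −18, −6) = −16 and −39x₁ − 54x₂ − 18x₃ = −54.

Divide the second equation by 3 to match normals: −13x₁ − 18x₂ − 6x₃ = -18.
Both planes have normal n = (−13, −18, −6), |n| = 23. Any point on the first plane is at distance |(-18) − (-16)|/|n| = 2/23 from the second.

2/23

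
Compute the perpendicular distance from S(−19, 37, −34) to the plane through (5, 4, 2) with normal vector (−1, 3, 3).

The plane has equation n·(r − (5, 4, 2)) = 0, i.e. n·r = 13.
n = (−1, 3, 3); n·P − 13 = 15; |n| = √19; distance = 15/√19 = 15√19/19.

15/√19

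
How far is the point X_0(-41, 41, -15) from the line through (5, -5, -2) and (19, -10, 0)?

3√89

A direction vector is d = (14, -5, 2).
AP = (-46, 46, -13), and AP × d = (27, -90, -414).
|AP × d|² = 180225 and |d|² = 225, so the distance is √(180225/225) = √801 = 3√89.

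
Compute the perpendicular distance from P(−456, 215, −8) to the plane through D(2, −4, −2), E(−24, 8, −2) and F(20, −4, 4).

9

DE = (−26, 12, 0) and DF = (18, 0, 6), so a normal is n = DE × DF = (72, 156, −216).
n = (72, 156, −216); n·P − (-48) = 2484; |n| = 276; distance = 2484/276 = 9.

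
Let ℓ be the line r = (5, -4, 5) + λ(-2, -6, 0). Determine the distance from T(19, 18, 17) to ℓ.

2√46

Direction vector d = (-2, -6, 0).
AP = (14, 22, 12); AP·d = -160, |AP|² = 824, |d|² = 40.
distance² = |AP|² − (AP·d)²/|d|² = 824 − 25600/40 = 184, so the distance is 2√46.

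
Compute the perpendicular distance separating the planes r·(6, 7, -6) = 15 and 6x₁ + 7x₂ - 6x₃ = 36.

Both planes have normal n = (6, 7, -6), |n| = 11. Any point on the first plane is at distance |36 − 15|/|n| = 21/11 from the second.

21/11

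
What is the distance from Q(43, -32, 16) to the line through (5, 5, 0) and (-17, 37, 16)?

A direction vector is d = (-22, 32, 16).
AP = (38, -37, 16), and AP × d = (-1104, -960, 402).
|AP × d|² = 2302020 and |d|² = 1764, so the distance is √(2302020/1764) = √1305 = 3√145.

3√145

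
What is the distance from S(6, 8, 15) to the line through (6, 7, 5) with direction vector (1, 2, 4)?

√17

Direction vector d = (1, 2, 4).
AP = (0, 1, 10), and AP × d = (-16, 10, -1).
|AP × d|² = 357 and |d|² = 21, so the distance is √(357/21) = √17.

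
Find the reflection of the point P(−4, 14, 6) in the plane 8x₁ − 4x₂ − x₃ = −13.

(12, 6, 4)

With n = (8, −4, −1), the signed offset is (n·P − (-13))/|n|² = -81/81 = -1.
P' = P − 2t·n = (−4, 14, 6) − (-2)·(8, −4, −1) = (12, 6, 4).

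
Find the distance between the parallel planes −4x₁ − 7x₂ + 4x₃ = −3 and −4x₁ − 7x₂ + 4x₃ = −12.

With common normal n = (−4, −7, 4) (|n| = 9), the distance is |(-3) − (-12)|/|n| = 9/9 = 1.

1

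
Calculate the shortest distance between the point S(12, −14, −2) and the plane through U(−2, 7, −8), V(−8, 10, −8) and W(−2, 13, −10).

8/√41

UV = (−6, 3, 0) and UW = (0, 6, −2), so a normal is n = UV × UW = (−6, −12, −36).
d = |(-6)·12 + (-12)·(-14) + (-36)·(-2) − 216| / √(36 + 144 + 1296) = |-48| / (6√41) = 8√41/41.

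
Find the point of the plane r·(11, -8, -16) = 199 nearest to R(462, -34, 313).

n = (11, -8, -16), |n|² = 441, and n·R − 199 = 147.
t = 147/441 = 1/3, so the foot is R − t·n = (462, -34, 313) − (1/3)·(11, -8, -16) = (1375/3, -94/3, 955/3).

(1375/3, -94/3, 955/3)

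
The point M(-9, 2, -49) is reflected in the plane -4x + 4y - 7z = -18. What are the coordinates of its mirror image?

With n = (-4, 4, -7), the signed offset is (n·M − (-18))/|n|² = 405/81 = 5.
M' = M − 2t·n = (-9, 2, -49) − 10·(-4, 4, -7) = (31, -38, 21).

(31, -38, 21)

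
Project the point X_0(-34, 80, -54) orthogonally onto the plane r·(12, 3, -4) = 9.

(-478/13, 1031/13, -690/13)

The perpendicular from X_0 has direction n = (12, 3, -4): r = (-34, 80, -54) + μ(12, 3, -4).
Substitute into the plane: n·(X_0 + μn) = 9 gives 48 + 169μ = 9, so μ = -3/13.
Foot = (-34, 80, -54) + (-3/13)·(12, 3, -4) = (-478/13, 1031/13, -690/13).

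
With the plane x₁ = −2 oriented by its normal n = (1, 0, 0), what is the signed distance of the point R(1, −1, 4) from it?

n·R − (-2) = 3.
|n| = 1, so the signed distance is 3/1 = 3.

3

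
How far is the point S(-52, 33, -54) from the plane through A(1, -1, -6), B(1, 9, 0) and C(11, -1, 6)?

24/√70

AB = (0, 10, 6) and AC = (10, 0, 12), so a normal is n = AB × AC = (120, 60, -100).
Then n·(-52, 33, -54) - 660 = 480.
|n| = √(14400 + 3600 + 10000) = 20√70, so the distance is |480|/(20√70) = 24/√70.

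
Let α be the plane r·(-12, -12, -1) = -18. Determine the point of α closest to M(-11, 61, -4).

n = (-12, -12, -1), |n|² = 289, and n·M − (-18) = -578.
t = -578/289 = -2, so the foot is M − t·n = (-11, 61, -4) − (-2)·(-12, -12, -1) = (-35, 37, -6).

(-35, 37, -6)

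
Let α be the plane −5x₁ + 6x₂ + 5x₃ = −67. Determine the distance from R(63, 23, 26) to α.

Normal vector n = (−5, 6, 5), and n·(63, 23, 26) − (−67) = 20.
|n| = √(25 + 36 + 25) = √86, so the distance is |20|/√86 = 20/√86.

10√86/43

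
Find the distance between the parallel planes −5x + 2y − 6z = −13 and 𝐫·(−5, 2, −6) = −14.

Both planes have normal n = (−5, 2, −6), |n| = √65. Any point on the first plane is at distance |(-14) − (-13)|/|n| = 1/√65 from the second.

1/√65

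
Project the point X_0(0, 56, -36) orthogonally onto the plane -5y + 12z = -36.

n = (0, -5, 12), |n|² = 169, and n·X_0 − (-36) = -676.
t = -676/169 = -4, so the foot is X_0 − t·n = (0, 56, -36) − (-4)·(0, -5, 12) = (0, 36, 12).

(0, 36, 12)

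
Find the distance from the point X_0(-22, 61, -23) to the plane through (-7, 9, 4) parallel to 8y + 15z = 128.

11/17

Parallel planes share the normal n = (0, 8, 15); since (-7, 9, 4) lies on the plane, its equation is 8y + 15z = 132.
Then n·(-22, 61, -23) - 132 = 11.
|n| = √(0 + 64 + 225) = 17, so the distance is |11|/17 = 11/17.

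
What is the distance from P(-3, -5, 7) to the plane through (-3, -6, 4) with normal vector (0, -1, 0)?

The plane has equation n·(r − (-3, -6, 4)) = 0, i.e. n·r = 6.
n = (0, -1, 0); n·P − 6 = -1; |n| = 1; distance = 1/1 = 1.

1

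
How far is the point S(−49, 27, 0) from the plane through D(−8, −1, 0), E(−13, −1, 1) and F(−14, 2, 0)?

15/√30

DE = (−5, 0, 1) and DF = (−6, 3, 0), so a normal is n = DE × DF = (−3, −6, −15).
n = (−3, −6, −15); n·P − 30 = -45; |n| = 3√30; distance = 45/(3√30) = √30/2.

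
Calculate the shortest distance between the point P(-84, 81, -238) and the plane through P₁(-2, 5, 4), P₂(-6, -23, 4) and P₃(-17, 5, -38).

P₁P₂ = (-4, -28, 0) and P₁P₃ = (-15, 0, -42), so a normal is n = P₁P₂ × P₁P₃ = (1176, -168, -420).
d = |1176·(-84) + (-168)·81 + (-420)·(-238) − (-4872)| / √(1382976 + 28224 + 176400) = |-7560| / 1260 = 6.

6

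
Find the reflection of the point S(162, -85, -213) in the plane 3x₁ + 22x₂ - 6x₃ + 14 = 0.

n = (3, 22, -6), |n|² = 529, n·S − (-14) = -92, so t = -92/529 = -4/23.
Foot F = S − (-4/23)·n = (3738/23, -1867/23, -4923/23); the reflection is 2F − S = (3750/23, -1779/23, -4947/23).

(3750/23, -1779/23, -4947/23)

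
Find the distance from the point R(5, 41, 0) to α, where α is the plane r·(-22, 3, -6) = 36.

1

d = |(-22)·5 + 3·41 + (-6)·0 − 36| / √(484 + 9 + 36) = |-23| / 23 = 1.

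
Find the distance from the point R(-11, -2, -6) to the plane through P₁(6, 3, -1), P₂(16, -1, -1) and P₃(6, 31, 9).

P₁P₂ = (10, -4, 0) and P₁P₃ = (0, 28, 10), so a normal is n = P₁P₂ × P₁P₃ = (-40, -100, 280).
Then n·(-11, -2, -6) - (-820) = -220.
|n| = √(1600 + 10000 + 78400) = 300, so the distance is |-220|/300 = 11/15.

11/15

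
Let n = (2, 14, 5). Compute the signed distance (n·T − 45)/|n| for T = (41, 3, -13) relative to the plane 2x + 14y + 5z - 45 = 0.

14/15

n·T − 45 = 14.
|n| = 15, so the signed distance is 14/15.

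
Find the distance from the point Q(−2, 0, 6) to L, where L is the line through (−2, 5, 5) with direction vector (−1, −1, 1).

Direction vector d = (−1, −1, 1).
AP = (0, −5, 1), and AP × d = (−4, −1, −5).
|AP × d|² = 42 and |d|² = 3, so the distance is √(42/3) = √14.

√14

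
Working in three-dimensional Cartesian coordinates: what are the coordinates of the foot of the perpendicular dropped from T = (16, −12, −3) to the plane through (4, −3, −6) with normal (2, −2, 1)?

The perpendicular from T has direction n = (2, −2, 1): r = (16, −12, −3) + μ(2, −2, 1).
Substitute into the plane: n·(T + μn) = 8 gives 53 + 9μ = 8, so μ = -5.
Foot = (16, −12, −3) + (-5)·(2, −2, 1) = (6, −2, −8).

(6, -2, -8)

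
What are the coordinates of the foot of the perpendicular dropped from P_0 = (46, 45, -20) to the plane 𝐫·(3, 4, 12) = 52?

The perpendicular from P_0 has direction n = (3, 4, 12): r = (46, 45, -20) + μ(3, 4, 12).
Substitute into the plane: n·(P_0 + μn) = 52 gives 78 + 169μ = 52, so μ = -2/13.
Foot = (46, 45, -20) + (-2/13)·(3, 4, 12) = (592/13, 577/13, -284/13).

(592/13, 577/13, -284/13)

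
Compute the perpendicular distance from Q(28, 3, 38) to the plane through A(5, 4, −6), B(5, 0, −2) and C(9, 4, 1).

AB = (0, −4, 4) and AC = (4, 0, 7), so a normal is n = AB × AC = (−28, 16, 16).
d = |(-28)·28 + 16·3 + 16·38 − (-172)| / √(784 + 256 + 256) = |44| / 36 = 11/9.

11/9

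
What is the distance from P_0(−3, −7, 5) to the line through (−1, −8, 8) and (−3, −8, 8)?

√10

A direction vector is d = (−2, 0, 0).
AP = (−2, 1, −3); AP·d = 4, |AP|² = 14, |d|² = 4.
distance² = |AP|² − (AP·d)²/|d|² = 14 − 16/4 = 10, so the distance is √10.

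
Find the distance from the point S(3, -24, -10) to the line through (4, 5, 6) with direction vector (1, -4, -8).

3√41

Direction vector d = (1, -4, -8).
AP = (-1, -29, -16), and AP × d = (168, -24, 33).
|AP × d|² = 29889 and |d|² = 81, so the distance is √(29889/81) = √369 = 3√41.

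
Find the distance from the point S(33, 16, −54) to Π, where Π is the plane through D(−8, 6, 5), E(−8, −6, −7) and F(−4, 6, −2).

11/9

DE = (0, −12, −12) and DF = (4, 0, −7), so a normal is n = DE × DF = (84, −48, 48).
Then n·(33, 16, −54) − (−720) = 132.
|n| = √(7056 + 2304 + 2304) = 108, so the distance is |132|/108 = 11/9.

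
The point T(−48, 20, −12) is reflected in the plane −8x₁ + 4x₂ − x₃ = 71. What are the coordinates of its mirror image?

n = (−8, 4, −1), |n|² = 81, n·T − 71 = 405, so t = 405/81 = 5.
Foot F = T − 5·n = (−8, 0, −7); the reflection is 2F − T = (32, −20, −2).

(32, -20, -2)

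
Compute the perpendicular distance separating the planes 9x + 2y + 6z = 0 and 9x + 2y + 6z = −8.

8/11

Both planes have normal n = (9, 2, 6), |n| = 11. Any point on the first plane is at distance |(-8) − 0|/|n| = 8/11 from the second.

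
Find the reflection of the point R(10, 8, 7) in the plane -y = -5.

n = (0, -1, 0), |n|² = 1, n·R − (-5) = -3, so t = -3/1 = -3.
Foot F = R − (-3)·n = (10, 5, 7); the reflection is 2F − R = (10, 2, 7).

(10, 2, 7)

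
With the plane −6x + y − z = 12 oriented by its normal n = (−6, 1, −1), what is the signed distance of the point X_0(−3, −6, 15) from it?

-15√38/38

n·X_0 − 12 = -15.
|n| = √38, so the signed distance is -15√38/38.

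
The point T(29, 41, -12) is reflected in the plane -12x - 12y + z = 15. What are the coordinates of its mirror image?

(-43, -31, -6)

With n = (-12, -12, 1), the signed offset is (n·T − 15)/|n|² = -867/289 = -3.
T' = T − 2t·n = (29, 41, -12) − (-6)·(-12, -12, 1) = (-43, -31, -6).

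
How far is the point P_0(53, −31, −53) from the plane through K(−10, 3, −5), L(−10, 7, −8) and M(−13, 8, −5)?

KL = (0, 4, −3) and KM = (−3, 5, 0), so a normal is n = KL × KM = (15, 9, 12).
Then n·(53, −31, −53) − (−183) = 63.
|n| = √(225 + 81 + 144) = 15√2, so the distance is |63|/(15√2) = 21/(5√2).

21/(5√2)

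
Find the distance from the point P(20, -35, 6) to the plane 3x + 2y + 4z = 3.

Normal vector n = (3, 2, 4), and n·(20, -35, 6) - 3 = 11.
|n| = √(9 + 4 + 16) = √29, so the distance is |11|/√29 = 11√29/29.

11√29/29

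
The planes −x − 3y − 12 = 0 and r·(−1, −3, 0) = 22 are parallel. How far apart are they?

√10

Both planes have normal n = (−1, −3, 0), |n| = √10. Any point on the first plane is at distance |22 − 12|/|n| = 10/√10 = √10 from the second.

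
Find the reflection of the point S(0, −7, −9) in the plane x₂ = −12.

With n = (0, 1, 0), the signed offset is (n·S − (-12))/|n|² = 5/1 = 5.
S' = S − 2t·n = (0, −7, −9) − 10·(0, 1, 0) = (0, −17, −9).

(0, -17, -9)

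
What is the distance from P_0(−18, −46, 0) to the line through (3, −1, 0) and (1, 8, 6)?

9√17

A direction vector is d = (−2, 9, 6).
AP = (−21, −45, 0), and AP × d = (−270, 126, −279).
|AP × d|² = 166617 and |d|² = 121, so the distance is √(166617/121) = √1377 = 9√17.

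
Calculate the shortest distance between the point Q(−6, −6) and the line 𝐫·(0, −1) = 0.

6

d = |0·(-6) + (-1)·(-6) − 0| / √(0 + 1) = |6|/1 = 6.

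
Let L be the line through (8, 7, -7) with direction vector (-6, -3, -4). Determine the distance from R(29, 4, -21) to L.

3√65

Direction vector d = (-6, -3, -4).
AP = (21, -3, -14), and AP × d = (-30, 168, -81).
|AP × d|² = 35685 and |d|² = 61, so the distance is √(35685/61) = √585 = 3√65.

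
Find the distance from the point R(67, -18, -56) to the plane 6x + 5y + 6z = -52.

28√97/97

n = (6, 5, 6); n·P − (-52) = 28; |n| = √97; distance = 28/√97.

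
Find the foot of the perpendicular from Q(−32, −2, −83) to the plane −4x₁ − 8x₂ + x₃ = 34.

The perpendicular from Q has direction n = (−4, −8, 1): r = (−32, −2, −83) + t(−4, −8, 1).
Substitute into the plane: n·(Q + tn) = 34 gives 61 + 81t = 34, so t = -1/3.
Foot = (−32, −2, −83) + (-1/3)·(−4, −8, 1) = (−92/3, 2/3, −250/3).

(-92/3, 2/3, -250/3)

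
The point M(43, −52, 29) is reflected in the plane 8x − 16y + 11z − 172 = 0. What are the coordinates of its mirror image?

(-5, 44, -37)

With n = (8, −16, 11), the signed offset is (n·M − 172)/|n|² = 1323/441 = 3.
M' = M − 2t·n = (43, −52, 29) − 6·(8, −16, 11) = (−5, 44, −37).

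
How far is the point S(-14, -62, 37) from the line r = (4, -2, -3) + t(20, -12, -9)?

2√1381

Direction vector d = (20, -12, -9).
AP = (-18, -60, 40); AP·d = 0, |AP|² = 5524, |d|² = 625.
distance² = |AP|² − (AP·d)²/|d|² = 5524 − 0/625 = 5524, so the distance is 2√1381.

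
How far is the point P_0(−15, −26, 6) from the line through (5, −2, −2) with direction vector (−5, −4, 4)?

8√2

Direction vector d = (−5, −4, 4).
AP = (−20, −24, 8); AP·d = 228, |AP|² = 1040, |d|² = 57.
distance² = |AP|² − (AP·d)²/|d|² = 1040 − 51984/57 = 128, so the distance is 8√2.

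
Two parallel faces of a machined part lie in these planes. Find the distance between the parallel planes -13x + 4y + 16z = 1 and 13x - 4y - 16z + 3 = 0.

Divide the second equation by -1 to match normals: -13x + 4y + 16z = 3.
Both planes have normal n = (-13, 4, 16), |n| = 21. Any point on the first plane is at distance |3 − 1|/|n| = 2/21 from the second.

2/21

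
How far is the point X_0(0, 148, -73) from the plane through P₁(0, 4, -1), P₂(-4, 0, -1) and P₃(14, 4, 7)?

8

P₁P₂ = (-4, -4, 0) and P₁P₃ = (14, 0, 8), so a normal is n = P₁P₂ × P₁P₃ = (-32, 32, 56).
Then n·(0, 148, -73) - 72 = 576.
|n| = √(1024 + 1024 + 3136) = 72, so the distance is |576|/72 = 8.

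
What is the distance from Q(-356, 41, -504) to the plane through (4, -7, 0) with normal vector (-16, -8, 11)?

The plane has equation n·(r − (4, -7, 0)) = 0, i.e. n·r = -8.
Then n·(-356, 41, -504) - (-8) = -168.
|n| = √(256 + 64 + 121) = 21, so the distance is |-168|/21 = 8.

8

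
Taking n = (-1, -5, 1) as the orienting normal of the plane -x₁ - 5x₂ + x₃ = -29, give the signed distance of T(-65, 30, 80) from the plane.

8√3/3

n·T − (-29) = 24.
|n| = 3√3, so the signed distance is 8√3/3.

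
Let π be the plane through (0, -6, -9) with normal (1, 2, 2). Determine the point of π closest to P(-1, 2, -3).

n = (1, 2, 2), |n|² = 9, and n·P − (-30) = 27.
t = 27/9 = 3, so the foot is P − t·n = (-1, 2, -3) − 3·(1, 2, 2) = (-4, -4, -9).

(-4, -4, -9)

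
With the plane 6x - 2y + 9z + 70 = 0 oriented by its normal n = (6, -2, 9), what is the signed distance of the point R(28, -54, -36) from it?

n·R − (-70) = 22.
|n| = 11, so the signed distance is 22/11 = 2.

2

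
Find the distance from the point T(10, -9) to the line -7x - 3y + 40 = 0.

3√58/58

d = |(-7)·10 + (-3)·(-9) − (-40)| / √(49 + 9) = |-3|/√58 = 3√58/58.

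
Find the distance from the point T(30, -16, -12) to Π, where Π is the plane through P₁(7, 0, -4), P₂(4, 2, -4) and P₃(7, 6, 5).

P₁P₂ = (-3, 2, 0) and P₁P₃ = (0, 6, 9), so a normal is n = P₁P₂ × P₁P₃ = (18, 27, -18).
Then n·(30, -16, -12) - 198 = 126.
|n| = √(324 + 729 + 324) = 9√17, so the distance is |126|/(9√17) = 14√17/17.

14/√17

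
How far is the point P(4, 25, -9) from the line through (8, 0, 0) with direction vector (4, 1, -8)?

√641

Direction vector d = (4, 1, -8).
AP = (-4, 25, -9), and AP × d = (-191, -68, -104).
|AP × d|² = 51921 and |d|² = 81, so the distance is √(51921/81) = √641.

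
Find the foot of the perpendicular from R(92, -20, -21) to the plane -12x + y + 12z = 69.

(32, -15, 39)

The perpendicular from R has direction n = (-12, 1, 12): r = (92, -20, -21) + λ(-12, 1, 12).
Substitute into the plane: n·(R + λn) = 69 gives -1376 + 289λ = 69, so λ = 5.
Foot = (92, -20, -21) + 5·(-12, 1, 12) = (32, -15, 39).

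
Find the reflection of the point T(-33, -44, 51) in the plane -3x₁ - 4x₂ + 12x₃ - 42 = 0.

(-3, -4, -69)

n = (-3, -4, 12), |n|² = 169, n·T − 42 = 845, so t = 845/169 = 5.
Foot F = T − 5·n = (-18, -24, -9); the reflection is 2F − T = (-3, -4, -69).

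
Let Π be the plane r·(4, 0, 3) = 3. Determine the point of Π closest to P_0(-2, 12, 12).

n = (4, 0, 3), |n|² = 25, and n·P_0 − 3 = 25.
t = 25/25 = 1, so the foot is P_0 − t·n = (-2, 12, 12) − 1·(4, 0, 3) = (-6, 12, 9).

(-6, 12, 9)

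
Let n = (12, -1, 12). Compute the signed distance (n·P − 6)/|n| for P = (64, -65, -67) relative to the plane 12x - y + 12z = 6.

n·P − 6 = 23.
|n| = 17, so the signed distance is 23/17.

23/17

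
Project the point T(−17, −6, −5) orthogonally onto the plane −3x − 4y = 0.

n = (−3, −4, 0), |n|² = 25, and n·T − 0 = 75.
t = 75/25 = 3, so the foot is T − t·n = (−17, −6, −5) − 3·(−3, −4, 0) = (−8, 6, −5).

(-8, 6, -5)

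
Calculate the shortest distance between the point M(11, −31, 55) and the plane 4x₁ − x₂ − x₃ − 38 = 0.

n = (4, −1, −1); n·P − 38 = -18; |n| = 3√2; distance = 18/(3√2) = 3√2.

3√2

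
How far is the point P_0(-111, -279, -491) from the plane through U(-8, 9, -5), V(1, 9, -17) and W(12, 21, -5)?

UV = (9, 0, -12) and UW = (20, 12, 0), so a normal is n = UV × UW = (144, -240, 108).
n = (144, -240, 108); n·P − (-3852) = 1800; |n| = 300; distance = 1800/300 = 6.

6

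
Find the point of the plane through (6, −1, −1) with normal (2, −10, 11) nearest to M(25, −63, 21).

(17, -23, -23)

The perpendicular from M has direction n = (2, −10, 11): r = (25, −63, 21) + λ(2, −10, 11).
Substitute into the plane: n·(M + λn) = 11 gives 911 + 225λ = 11, so λ = -4.
Foot = (25, −63, 21) + (-4)·(2, −10, 11) = (17, −23, −23).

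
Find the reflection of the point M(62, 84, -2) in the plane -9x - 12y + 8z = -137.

(-28, -36, 78)

With n = (-9, -12, 8), the signed offset is (n·M − (-137))/|n|² = -1445/289 = -5.
M' = M − 2t·n = (62, 84, -2) − (-10)·(-9, -12, 8) = (-28, -36, 78).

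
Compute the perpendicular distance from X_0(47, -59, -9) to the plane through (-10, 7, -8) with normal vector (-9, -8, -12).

The plane has equation n·(r − (-10, 7, -8)) = 0, i.e. n·r = 130.
Then n·(47, -59, -9) - 130 = 27.
|n| = √(81 + 64 + 144) = 17, so the distance is |27|/17 = 27/17.

27/17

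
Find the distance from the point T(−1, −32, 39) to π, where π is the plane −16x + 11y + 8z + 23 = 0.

1/21

Normal vector n = (−16, 11, 8), and n·(−1, −32, 39) − (−23) = −1.
|n| = √(256 + 121 + 64) = 21, so the distance is |-1|/21 = 1/21.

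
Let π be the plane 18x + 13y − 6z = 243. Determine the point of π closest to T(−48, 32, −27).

(-30, 45, -33)

n = (18, 13, −6), |n|² = 529, and n·T − 243 = -529.
t = -529/529 = -1, so the foot is T − t·n = (−48, 32, −27) − (-1)·(18, 13, −6) = (−30, 45, −33).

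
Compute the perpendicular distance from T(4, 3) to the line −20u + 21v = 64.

The normal to the line is n = (−20, 21) with |n| = 29.
|n·T − 64| = |-17 − 64| = 81, so the distance is 81/29.

81/29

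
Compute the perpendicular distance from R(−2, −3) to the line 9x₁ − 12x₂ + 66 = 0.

d = |9·(-2) + (-12)·(-3) − (-66)| / √(81 + 144) = |84|/15 = 28/5.

28/5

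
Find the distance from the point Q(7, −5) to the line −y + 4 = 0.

9

The normal to the line is n = (0, −1) with |n| = 1.
|n·Q − (-4)| = |5 − (-4)| = 9, so the distance is 9/1 = 9.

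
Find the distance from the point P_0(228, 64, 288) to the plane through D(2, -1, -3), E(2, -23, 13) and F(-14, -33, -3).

5

DE = (0, -22, 16) and DF = (-16, -32, 0), so a normal is n = DE × DF = (512, -256, -352).
Then n·(228, 64, 288) - 2336 = -3360.
|n| = √(262144 + 65536 + 123904) = 672, so the distance is |-3360|/672 = 5.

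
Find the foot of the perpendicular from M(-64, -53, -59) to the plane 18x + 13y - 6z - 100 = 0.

The perpendicular from M has direction n = (18, 13, -6): r = (-64, -53, -59) + t(18, 13, -6).
Substitute into the plane: n·(M + tn) = 100 gives -1487 + 529t = 100, so t = 3.
Foot = (-64, -53, -59) + 3·(18, 13, -6) = (-10, -14, -77).

(-10, -14, -77)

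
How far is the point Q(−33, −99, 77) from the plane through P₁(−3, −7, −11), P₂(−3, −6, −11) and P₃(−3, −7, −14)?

30

P₁P₂ = (0, 1, 0) and P₁P₃ = (0, 0, −3), so a normal is n = P₁P₂ × P₁P₃ = (−3, 0, 0).
Then n·(−33, −99, 77) − 9 = 90.
|n| = √(9 + 0 + 0) = 3, so the distance is |90|/3 = 30.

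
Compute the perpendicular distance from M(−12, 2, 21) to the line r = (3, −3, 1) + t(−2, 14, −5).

Direction vector d = (−2, 14, −5).
AP = (−15, 5, 20); AP·d = 0, |AP|² = 650, |d|² = 225.
distance² = |AP|² − (AP·d)²/|d|² = 650 − 0/225 = 650, so the distance is 5√26.

5√26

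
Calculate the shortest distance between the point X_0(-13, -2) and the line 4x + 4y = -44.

d = |4·(-13) + 4·(-2) − (-44)| / √(16 + 16) = |-16|/(4√2) = 2√2.

2√2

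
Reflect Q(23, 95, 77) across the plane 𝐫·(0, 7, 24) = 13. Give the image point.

With n = (0, 7, 24), the signed offset is (n·Q − 13)/|n|² = 2500/625 = 4.
Q' = Q − 2t·n = (23, 95, 77) − 8·(0, 7, 24) = (23, 39, -115).

(23, 39, -115)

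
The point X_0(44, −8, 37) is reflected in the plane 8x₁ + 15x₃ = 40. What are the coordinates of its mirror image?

(-4, -8, -53)

n = (8, 0, 15), |n|² = 289, n·X_0 − 40 = 867, so t = 867/289 = 3.
Foot F = X_0 − 3·n = (20, −8, −8); the reflection is 2F − X_0 = (−4, −8, −53).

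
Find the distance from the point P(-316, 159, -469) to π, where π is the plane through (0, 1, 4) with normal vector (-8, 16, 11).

7

The plane has equation n·(r − (0, 1, 4)) = 0, i.e. n·r = 60.
n = (-8, 16, 11); n·P − 60 = -147; |n| = 21; distance = 147/21 = 7.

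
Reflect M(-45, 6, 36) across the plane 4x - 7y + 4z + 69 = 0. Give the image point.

With n = (4, -7, 4), the signed offset is (n·M − (-69))/|n|² = -9/81 = -1/9.
M' = M − 2t·n = (-45, 6, 36) − (-2/9)·(4, -7, 4) = (-397/9, 40/9, 332/9).

(-397/9, 40/9, 332/9)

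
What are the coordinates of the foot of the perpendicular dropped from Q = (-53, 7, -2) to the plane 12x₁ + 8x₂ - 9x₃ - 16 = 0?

(-29, 23, -20)

n = (12, 8, -9), |n|² = 289, and n·Q − 16 = -578.
t = -578/289 = -2, so the foot is Q − t·n = (-53, 7, -2) − (-2)·(12, 8, -9) = (-29, 23, -20).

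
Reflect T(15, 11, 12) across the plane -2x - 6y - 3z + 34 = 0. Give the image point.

(7, -13, 0)

With n = (-2, -6, -3), the signed offset is (n·T − (-34))/|n|² = -98/49 = -2.
T' = T − 2t·n = (15, 11, 12) − (-4)·(-2, -6, -3) = (7, -13, 0).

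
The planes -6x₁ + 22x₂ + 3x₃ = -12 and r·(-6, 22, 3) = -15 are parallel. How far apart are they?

3/23

Both planes have normal n = (-6, 22, 3), |n| = 23. Any point on the first plane is at distance |(-15) − (-12)|/|n| = 3/23 from the second.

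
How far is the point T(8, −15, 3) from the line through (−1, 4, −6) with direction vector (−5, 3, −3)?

2√34

Direction vector d = (−5, 3, −3).
AP = (9, −19, 9); AP·d = -129, |AP|² = 523, |d|² = 43.
distance² = |AP|² − (AP·d)²/|d|² = 523 − 16641/43 = 136, so the distance is 2√34.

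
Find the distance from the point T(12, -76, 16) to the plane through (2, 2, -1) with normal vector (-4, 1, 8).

The plane has equation n·(r − (2, 2, -1)) = 0, i.e. n·r = -14.
Then n·(12, -76, 16) - (-14) = 18.
|n| = √(16 + 1 + 64) = 9, so the distance is |18|/9 = 2.

2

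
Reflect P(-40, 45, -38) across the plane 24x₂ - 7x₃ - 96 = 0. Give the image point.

With n = (0, 24, -7), the signed offset is (n·P − 96)/|n|² = 1250/625 = 2.
P' = P − 2t·n = (-40, 45, -38) − 4·(0, 24, -7) = (-40, -51, -10).

(-40, -51, -10)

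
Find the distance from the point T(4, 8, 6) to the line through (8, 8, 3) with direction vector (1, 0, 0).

Direction vector d = (1, 0, 0).
AP = (−4, 0, 3), and AP × d = (0, 3, 0).
|AP × d|² = 9 and |d|² = 1, so the distance is √9 = 3.

3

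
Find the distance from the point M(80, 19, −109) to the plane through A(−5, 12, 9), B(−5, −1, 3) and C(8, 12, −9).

2

AB = (0, −13, −6) and AC = (13, 0, −18), so a normal is n = AB × AC = (234, −78, 169).
n = (234, −78, 169); n·P − (-585) = -598; |n| = 299; distance = 598/299 = 2.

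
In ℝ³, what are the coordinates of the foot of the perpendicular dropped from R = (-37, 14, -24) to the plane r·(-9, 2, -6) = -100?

(8, 4, 6)

n = (-9, 2, -6), |n|² = 121, and n·R − (-100) = 605.
t = 605/121 = 5, so the foot is R − t·n = (-37, 14, -24) − 5·(-9, 2, -6) = (8, 4, 6).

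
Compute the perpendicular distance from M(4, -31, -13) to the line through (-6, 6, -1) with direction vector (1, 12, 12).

Direction vector d = (1, 12, 12).
AP = (10, -37, -12), and AP × d = (-300, -132, 157).
|AP × d|² = 132073 and |d|² = 289, so the distance is √(132073/289) = √457.

√457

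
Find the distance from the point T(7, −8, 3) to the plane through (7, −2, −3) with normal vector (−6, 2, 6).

The plane has equation n·(r − (7, −2, −3)) = 0, i.e. n·r = -64.
Then n·(7, −8, 3) − (−64) = 24.
|n| = √(36 + 4 + 36) = 2√19, so the distance is |24|/(2√19) = 12/√19.

12/√19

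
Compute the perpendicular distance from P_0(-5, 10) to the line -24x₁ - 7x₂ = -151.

The normal to the line is n = (-24, -7) with |n| = 25.
|n·P_0 − (-151)| = |50 − (-151)| = 201, so the distance is 201/25.

201/25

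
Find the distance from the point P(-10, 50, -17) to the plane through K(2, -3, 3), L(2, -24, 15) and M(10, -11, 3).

KL = (0, -21, 12) and KM = (8, -8, 0), so a normal is n = KL × KM = (96, 96, 168).
n = (96, 96, 168); n·P − 408 = 576; |n| = 216; distance = 576/216 = 8/3.

8/3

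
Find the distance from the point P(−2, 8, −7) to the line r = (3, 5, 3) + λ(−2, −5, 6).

Direction vector d = (−2, −5, 6).
AP = (−5, 3, −10); AP·d = -65, |AP|² = 134, |d|² = 65.
distance² = |AP|² − (AP·d)²/|d|² = 134 − 4225/65 = 69, so the distance is √69.

√69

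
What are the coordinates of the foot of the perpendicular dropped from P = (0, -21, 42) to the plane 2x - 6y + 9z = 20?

(-8, 3, 6)

The perpendicular from P has direction n = (2, -6, 9): r = (0, -21, 42) + μ(2, -6, 9).
Substitute into the plane: n·(P + μn) = 20 gives 504 + 121μ = 20, so μ = -4.
Foot = (0, -21, 42) + (-4)·(2, -6, 9) = (-8, 3, 6).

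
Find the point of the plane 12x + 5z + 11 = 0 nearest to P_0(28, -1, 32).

(-8, -1, 17)

n = (12, 0, 5), |n|² = 169, and n·P_0 − (-11) = 507.
t = 507/169 = 3, so the foot is P_0 − t·n = (28, -1, 32) − 3·(12, 0, 5) = (-8, -1, 17).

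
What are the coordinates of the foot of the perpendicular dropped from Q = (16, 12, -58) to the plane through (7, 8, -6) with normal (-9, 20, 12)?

(7, 32, -46)

The perpendicular from Q has direction n = (-9, 20, 12): r = (16, 12, -58) + t(-9, 20, 12).
Substitute into the plane: n·(Q + tn) = 25 gives -600 + 625t = 25, so t = 1.
Foot = (16, 12, -58) + 1·(-9, 20, 12) = (7, 32, -46).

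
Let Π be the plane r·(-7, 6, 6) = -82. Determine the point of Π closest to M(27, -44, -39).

(-8, -14, -9)

The perpendicular from M has direction n = (-7, 6, 6): r = (27, -44, -39) + λ(-7, 6, 6).
Substitute into the plane: n·(M + λn) = -82 gives -687 + 121λ = -82, so λ = 5.
Foot = (27, -44, -39) + 5·(-7, 6, 6) = (-8, -14, -9).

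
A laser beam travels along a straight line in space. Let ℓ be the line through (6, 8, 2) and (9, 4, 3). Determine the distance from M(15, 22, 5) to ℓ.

2√65

A direction vector is d = (3, −4, 1).
AP = (9, 14, 3), and AP × d = (26, 0, −78).
|AP × d|² = 6760 and |d|² = 26, so the distance is √(6760/26) = √260 = 2√65.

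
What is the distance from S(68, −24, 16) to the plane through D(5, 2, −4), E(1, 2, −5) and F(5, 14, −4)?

DE = (−4, 0, −1) and DF = (0, 12, 0), so a normal is n = DE × DF = (12, 0, −48).
d = |12·68 + (-48)·16 − 252| / √(144 + 0 + 2304) = |-204| / (12√17) = √17.

√17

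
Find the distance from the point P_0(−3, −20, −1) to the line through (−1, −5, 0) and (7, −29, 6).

A direction vector is d = (8, −24, 6).
AP = (−2, −15, −1), and AP × d = (−114, 4, 168).
|AP × d|² = 41236 and |d|² = 676, so the distance is √(41236/676) = √61.

√61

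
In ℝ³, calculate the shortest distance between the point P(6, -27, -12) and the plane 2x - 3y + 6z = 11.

10/7

n = (2, -3, 6); n·P − 11 = 10; |n| = 7; distance = 10/7.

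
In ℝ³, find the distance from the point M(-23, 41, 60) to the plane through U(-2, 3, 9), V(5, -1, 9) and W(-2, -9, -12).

UV = (7, -4, 0) and UW = (0, -12, -21), so a normal is n = UV × UW = (84, 147, -84).
Then n·(-23, 41, 60) - (-483) = -462.
|n| = √(7056 + 21609 + 7056) = 189, so the distance is |-462|/189 = 22/9.

22/9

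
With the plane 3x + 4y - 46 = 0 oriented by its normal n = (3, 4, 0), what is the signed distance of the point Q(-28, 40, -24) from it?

n·Q − 46 = 30.
|n| = 5, so the signed distance is 30/5 = 6.

6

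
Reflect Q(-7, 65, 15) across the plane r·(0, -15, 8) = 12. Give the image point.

n = (0, -15, 8), |n|² = 289, n·Q − 12 = -867, so t = -867/289 = -3.
Foot F = Q − (-3)·n = (-7, 20, 39); the reflection is 2F − Q = (-7, -25, 63).

(-7, -25, 63)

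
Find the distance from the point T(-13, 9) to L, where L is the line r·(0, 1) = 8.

The normal to the line is n = (0, 1) with |n| = 1.
|n·T − 8| = |9 − 8| = 1, so the distance is 1/1 = 1.

1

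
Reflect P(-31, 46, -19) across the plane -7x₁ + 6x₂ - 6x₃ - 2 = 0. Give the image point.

n = (-7, 6, -6), |n|² = 121, n·P − 2 = 605, so t = 605/121 = 5.
Foot F = P − 5·n = (4, 16, 11); the reflection is 2F − P = (39, -14, 41).

(39, -14, 41)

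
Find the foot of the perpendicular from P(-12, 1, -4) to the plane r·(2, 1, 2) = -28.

(-34/3, 4/3, -10/3)

n = (2, 1, 2), |n|² = 9, and n·P − (-28) = -3.
t = -3/9 = -1/3, so the foot is P − t·n = (-12, 1, -4) − (-1/3)·(2, 1, 2) = (-34/3, 4/3, -10/3).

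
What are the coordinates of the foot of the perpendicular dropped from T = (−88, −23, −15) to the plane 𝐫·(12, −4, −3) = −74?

n = (12, −4, −3), |n|² = 169, and n·T − (-74) = -845.
t = -845/169 = -5, so the foot is T − t·n = (−88, −23, −15) − (-5)·(12, −4, −3) = (−28, −43, −30).

(-28, -43, -30)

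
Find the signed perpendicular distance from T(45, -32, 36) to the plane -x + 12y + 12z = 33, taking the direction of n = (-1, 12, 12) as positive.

-30/17

n·T − 33 = -30.
|n| = 17, so the signed distance is -30/17.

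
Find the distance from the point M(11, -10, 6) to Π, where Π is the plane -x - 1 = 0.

12

n = (-1, 0, 0); n·P − 1 = -12; |n| = 1; distance = 12/1 = 12.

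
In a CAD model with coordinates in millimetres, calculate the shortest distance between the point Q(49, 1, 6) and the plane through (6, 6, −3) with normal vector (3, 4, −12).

The plane has equation n·(r − (6, 6, −3)) = 0, i.e. n·r = 78.
Then n·(49, 1, 6) − 78 = 1.
|n| = √(9 + 16 + 144) = 13, so the distance is |1|/13 = 1/13.

1/13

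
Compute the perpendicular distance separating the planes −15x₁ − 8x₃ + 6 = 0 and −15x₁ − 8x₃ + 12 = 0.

6/17

Both planes have normal n = (−15, 0, −8), |n| = 17. Any point on the first plane is at distance |(-12) − (-6)|/|n| = 6/17 from the second.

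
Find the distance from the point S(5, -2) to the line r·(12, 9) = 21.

7/5

d = |12·5 + 9·(-2) − 21| / √(144 + 81) = |21|/15 = 7/5.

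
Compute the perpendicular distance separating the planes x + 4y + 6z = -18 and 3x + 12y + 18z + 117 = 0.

21√53/53

Divide the second equation by 3 to match normals: x + 4y + 6z = -39.
With common normal n = (1, 4, 6) (|n| = √53), the distance is |(-18) − (-39)|/|n| = 21/√53 = 21√53/53.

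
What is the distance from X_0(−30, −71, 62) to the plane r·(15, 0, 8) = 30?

n = (15, 0, 8); n·P − 30 = 16; |n| = 17; distance = 16/17.

16/17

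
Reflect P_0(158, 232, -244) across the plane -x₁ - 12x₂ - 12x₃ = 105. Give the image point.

n = (-1, -12, -12), |n|² = 289, n·P_0 − 105 = -119, so t = -119/289 = -7/17.
Foot F = P_0 − (-7/17)·n = (2679/17, 3860/17, -4232/17); the reflection is 2F − P_0 = (2672/17, 3776/17, -4316/17).

(2672/17, 3776/17, -4316/17)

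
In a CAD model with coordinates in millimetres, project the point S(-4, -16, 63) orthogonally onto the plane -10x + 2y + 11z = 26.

(26, -22, 30)

The perpendicular from S has direction n = (-10, 2, 11): r = (-4, -16, 63) + t(-10, 2, 11).
Substitute into the plane: n·(S + tn) = 26 gives 701 + 225t = 26, so t = -3.
Foot = (-4, -16, 63) + (-3)·(-10, 2, 11) = (26, -22, 30).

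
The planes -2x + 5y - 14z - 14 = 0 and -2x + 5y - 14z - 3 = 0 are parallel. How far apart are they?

11/15

With common normal n = (-2, 5, -14) (|n| = 15), the distance is |14 − 3|/|n| = 11/15.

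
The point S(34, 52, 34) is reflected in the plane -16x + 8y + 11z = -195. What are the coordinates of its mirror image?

(66, 36, 12)

With n = (-16, 8, 11), the signed offset is (n·S − (-195))/|n|² = 441/441 = 1.
S' = S − 2t·n = (34, 52, 34) − 2·(-16, 8, 11) = (66, 36, 12).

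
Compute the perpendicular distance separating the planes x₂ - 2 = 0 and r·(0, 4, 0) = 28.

Divide the second equation by 4 to match normals: x₂ = 7.
Both planes have normal n = (0, 1, 0), |n| = 1. Any point on the first plane is at distance |7 − 2|/|n| = 5/1 = 5 from the second.

5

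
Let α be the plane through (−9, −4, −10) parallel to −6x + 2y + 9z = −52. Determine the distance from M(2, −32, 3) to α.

Parallel planes share the normal n = (−6, 2, 9); since (−9, −4, −10) lies on the plane, its equation is −6x + 2y + 9z = -44.
Then n·(2, −32, 3) − (−44) = −5.
|n| = √(36 + 4 + 81) = 11, so the distance is |-5|/11 = 5/11.

5/11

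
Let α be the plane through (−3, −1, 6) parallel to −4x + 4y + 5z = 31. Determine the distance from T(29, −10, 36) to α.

Parallel planes share the normal n = (−4, 4, 5); since (−3, −1, 6) lies on the plane, its equation is −4x + 4y + 5z = 38.
Then n·(29, −10, 36) − 38 = −14.
|n| = √(16 + 16 + 25) = √57, so the distance is |-14|/√57 = 14√57/57.

14/√57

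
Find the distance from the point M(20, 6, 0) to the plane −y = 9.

d = |(-1)·6 − 9| / √(0 + 1 + 0) = |-15| / 1 = 15.

15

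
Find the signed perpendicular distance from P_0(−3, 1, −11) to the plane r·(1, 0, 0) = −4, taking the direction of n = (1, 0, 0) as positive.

1

n·P_0 − (-4) = 1.
|n| = 1, so the signed distance is 1/1 = 1.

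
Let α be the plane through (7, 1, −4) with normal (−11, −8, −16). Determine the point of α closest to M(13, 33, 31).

n = (−11, −8, −16), |n|² = 441, and n·M − (-21) = -882.
t = -882/441 = -2, so the foot is M − t·n = (13, 33, 31) − (-2)·(−11, −8, −16) = (−9, 17, −1).

(-9, 17, -1)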